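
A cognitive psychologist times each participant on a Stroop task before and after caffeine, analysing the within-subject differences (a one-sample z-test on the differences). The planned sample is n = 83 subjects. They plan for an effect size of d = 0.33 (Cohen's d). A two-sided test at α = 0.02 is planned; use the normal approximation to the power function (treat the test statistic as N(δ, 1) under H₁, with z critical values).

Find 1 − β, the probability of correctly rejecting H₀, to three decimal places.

Noncentrality parameter: δ = d·√n = 0.33 × √83 = 3.0064
Two-sided α = 0.02 → critical value z_{0.01} = 2.326.
Power = Φ(δ − 2.326) + Φ(−δ − 2.326) = Φ(0.680) + Φ(-5.333) = 0.7518 + 0.0000 = 0.7518.

Power ≈ 0.752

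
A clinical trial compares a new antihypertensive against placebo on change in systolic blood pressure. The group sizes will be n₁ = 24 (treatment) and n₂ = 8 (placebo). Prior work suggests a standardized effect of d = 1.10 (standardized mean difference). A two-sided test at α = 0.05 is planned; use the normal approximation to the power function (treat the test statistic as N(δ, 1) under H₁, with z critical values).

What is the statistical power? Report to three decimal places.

Power ≈ 0.769

Noncentrality parameter: δ = d / √(1/n₁ + 1/n₂) = 1.10 / √(1/24 + 1/8) = 2.6944
Two-sided α = 0.05 → critical value z_{0.025} = 1.960.
Power = Φ(δ − 1.960) + Φ(−δ − 1.960) = Φ(0.734) + Φ(-4.654) = 0.7687 + 0.0000 = 0.7687.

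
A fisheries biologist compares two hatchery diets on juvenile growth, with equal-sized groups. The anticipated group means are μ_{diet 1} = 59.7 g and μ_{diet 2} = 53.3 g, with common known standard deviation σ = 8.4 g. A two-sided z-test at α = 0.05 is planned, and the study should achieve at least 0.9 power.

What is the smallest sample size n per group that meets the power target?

n = 37 per group

Standardized effect: d = |μ_{diet 1} − μ_{diet 2}| / σ = |59.7 − 53.3| / 8.4 = 0.7619
For power 0.9 need Φ(δ − z_{0.025}) = 0.9, so δ = z_{0.025} + z_{0.10} = 1.960 + 1.282 = 3.242.
(Ignoring the negligible lower-tail rejection probability gives the usual closed-form inversion.)
δ = d·√(n/2) ⇒ n = 2(δ/d)² = 2 × (3.242 / 0.7619)² = 36.20.
Rounding up, n = 37 per group.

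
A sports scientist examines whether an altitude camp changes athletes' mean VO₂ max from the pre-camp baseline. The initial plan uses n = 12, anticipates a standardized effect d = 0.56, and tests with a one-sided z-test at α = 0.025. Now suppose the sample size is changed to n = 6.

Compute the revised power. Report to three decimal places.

Power ≈ 0.278

With n = 6: δ = d·√n = 0.56 × √6 = 1.3717. Critical value z_{0.025} = 1.960.
Revised power = Φ(δ − 1.960) = Φ(-0.588) = 0.2782.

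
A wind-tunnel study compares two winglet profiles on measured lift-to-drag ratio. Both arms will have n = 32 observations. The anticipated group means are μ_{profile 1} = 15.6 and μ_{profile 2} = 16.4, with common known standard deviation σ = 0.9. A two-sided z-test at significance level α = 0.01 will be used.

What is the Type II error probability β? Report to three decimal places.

Standardized effect: d = |μ_{profile 1} − μ_{profile 2}| / σ = |15.6 − 16.4| / 0.9 = 0.8889
Noncentrality parameter: δ = d·√(n/2) = 0.8889 × √(32/2) = 3.5556
Critical value for a two-sided test at α = 0.01: z_{α/2} = 2.576.
Power = Φ(δ − 2.576) + Φ(−δ − 2.576) = Φ(0.980) + Φ(-6.131) = 0.8364 + 0.0000 = 0.8364.
Type II error: β = 1 − power = 1 − 0.8364 = 0.1636.

β ≈ 0.164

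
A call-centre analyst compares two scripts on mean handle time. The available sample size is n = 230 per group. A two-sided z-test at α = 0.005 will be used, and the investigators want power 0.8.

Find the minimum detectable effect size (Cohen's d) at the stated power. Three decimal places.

d ≈ 0.340

Required noncentrality: δ = z_{0.0025} + z_{0.20} = 2.807 + 0.842 = 3.649.
(Lower-tail contribution to power is negligible for δ > 0.)
δ = d·√(n/2) ⇒ d = δ/√(n/2) = 3.649/√(230/2) = 0.3402.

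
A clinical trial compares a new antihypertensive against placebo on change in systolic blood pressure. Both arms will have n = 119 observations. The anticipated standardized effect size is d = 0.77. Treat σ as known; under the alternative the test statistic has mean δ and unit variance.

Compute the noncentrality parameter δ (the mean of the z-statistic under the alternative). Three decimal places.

δ = d·√(n/2) = 0.77 × √(119/2) = 5.9395

δ ≈ 5.939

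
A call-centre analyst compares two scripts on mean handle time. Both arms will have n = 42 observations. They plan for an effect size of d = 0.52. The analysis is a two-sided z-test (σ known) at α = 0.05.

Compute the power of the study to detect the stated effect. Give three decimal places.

Noncentrality parameter: δ = d·√(n/2) = 0.52 × √(42/2) = 2.3829
Critical value for a two-sided test at α = 0.05: z_{α/2} = 1.960.
Power = Φ(δ − 1.960) + Φ(−δ − 1.960) = Φ(0.423) + Φ(-4.343) = 0.6638 + 0.0000 = 0.6639.

Power ≈ 0.664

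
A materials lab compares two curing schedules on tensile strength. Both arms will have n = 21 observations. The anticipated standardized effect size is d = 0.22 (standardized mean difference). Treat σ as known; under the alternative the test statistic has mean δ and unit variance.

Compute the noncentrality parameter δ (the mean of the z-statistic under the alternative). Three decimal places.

δ ≈ 0.713

The noncentrality parameter scales effect size by the design's sample-size factor: δ = d·√(n/2) = 0.22 × √(21/2) = 0.7129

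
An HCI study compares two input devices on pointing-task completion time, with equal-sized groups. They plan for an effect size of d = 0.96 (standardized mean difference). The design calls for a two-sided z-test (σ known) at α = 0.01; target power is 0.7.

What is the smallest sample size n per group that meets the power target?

n = 21 per group

Set Φ(δ − 2.576) = 0.7; then δ − 2.576 = Φ⁻¹(0.7) = 0.524, giving δ = 3.100.
(The Φ(−δ − z_{α/2}) term is vanishingly small for δ > 0 and is dropped in the standard sample-size formula.)
δ = d·√(n/2) ⇒ n = 2(δ/d)² = 2 × (3.100 / 0.96)² = 20.86.
Rounding up, n = 21 per group.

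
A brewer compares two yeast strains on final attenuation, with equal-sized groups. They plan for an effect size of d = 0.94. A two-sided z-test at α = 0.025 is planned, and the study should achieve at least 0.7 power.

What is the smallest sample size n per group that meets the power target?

Set Φ(δ − 2.241) = 0.7; then δ − 2.241 = Φ⁻¹(0.7) = 0.524, giving δ = 2.766.
(Ignoring the negligible lower-tail rejection probability gives the usual closed-form inversion.)
δ = d·√(n/2) ⇒ n = 2(δ/d)² = 2 × (2.766 / 0.94)² = 17.31.
Round up to the next whole unit.

n = 18 per group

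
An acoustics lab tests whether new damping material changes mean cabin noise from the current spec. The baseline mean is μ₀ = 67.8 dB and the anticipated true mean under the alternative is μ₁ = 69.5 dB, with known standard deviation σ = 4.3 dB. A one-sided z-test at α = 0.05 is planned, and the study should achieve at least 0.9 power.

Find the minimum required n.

Standardized effect: d = |μ₁ − μ₀| / σ = |69.5 − 67.8| / 4.3 = 0.3953
For power 0.9 need Φ(δ − z_{0.05}) = 0.9, so δ = z_{0.05} + z_{0.10} = 1.645 + 1.282 = 2.926.
δ = d·√n ⇒ n = (δ/d)² = (2.926 / 0.3953)² = 54.79.
Round up to the next whole unit.

n = 55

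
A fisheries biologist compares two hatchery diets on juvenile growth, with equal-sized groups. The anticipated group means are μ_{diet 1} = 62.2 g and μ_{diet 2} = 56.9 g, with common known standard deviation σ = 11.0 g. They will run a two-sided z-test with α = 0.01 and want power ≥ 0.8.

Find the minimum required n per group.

Standardized effect: d = |μ_{diet 1} − μ_{diet 2}| / σ = |62.2 − 56.9| / 11.0 = 0.4818
For power 0.8 need Φ(δ − z_{0.005}) = 0.8, so δ = z_{0.005} + z_{0.20} = 2.576 + 0.842 = 3.417.
(Ignoring the negligible lower-tail rejection probability gives the usual closed-form inversion.)
δ = d·√(n/2) ⇒ n = 2(δ/d)² = 2 × (3.417 / 0.4818)² = 100.62.
Round up to the next whole unit.

n = 101 per group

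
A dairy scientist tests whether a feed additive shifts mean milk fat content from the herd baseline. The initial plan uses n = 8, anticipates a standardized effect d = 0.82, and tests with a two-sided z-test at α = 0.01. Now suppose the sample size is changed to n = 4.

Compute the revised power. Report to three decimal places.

With n = 4: δ = d·√n = 0.82 × √4 = 1.6400. Critical value z_{0.005} = 2.576.
Revised power = Φ(δ − 2.576) + Φ(−δ − 2.576) = Φ(-0.936) + Φ(-4.216) = 0.1747 + 0.0000 = 0.1747.

Power ≈ 0.175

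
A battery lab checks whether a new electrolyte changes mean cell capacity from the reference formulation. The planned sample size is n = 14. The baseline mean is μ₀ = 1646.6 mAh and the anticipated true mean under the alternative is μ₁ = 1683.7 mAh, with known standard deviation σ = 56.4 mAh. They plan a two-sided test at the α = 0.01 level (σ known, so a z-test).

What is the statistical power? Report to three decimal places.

Power ≈ 0.454

Standardized effect: d = |μ₁ − μ₀| / σ = |1683.7 − 1646.6| / 56.4 = 0.6578
Noncentrality parameter: δ = d·√n = 0.6578 × √14 = 2.4613
Two-sided α = 0.01 → critical value z_{0.005} = 2.576.
Power = Φ(δ − 2.576) + Φ(−δ − 2.576) = Φ(-0.115) + Φ(-5.037) = 0.4544 + 0.0000 = 0.4544.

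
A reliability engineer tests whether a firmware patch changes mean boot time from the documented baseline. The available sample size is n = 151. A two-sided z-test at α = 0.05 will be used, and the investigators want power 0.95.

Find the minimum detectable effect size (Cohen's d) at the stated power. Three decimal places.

Required noncentrality: δ = z_{0.025} + z_{0.05} = 1.960 + 1.645 = 3.605.
(Lower-tail contribution to power is negligible for δ > 0.)
δ = d·√n ⇒ d = δ/√n = 3.605/√151 = 0.2934.

d ≈ 0.293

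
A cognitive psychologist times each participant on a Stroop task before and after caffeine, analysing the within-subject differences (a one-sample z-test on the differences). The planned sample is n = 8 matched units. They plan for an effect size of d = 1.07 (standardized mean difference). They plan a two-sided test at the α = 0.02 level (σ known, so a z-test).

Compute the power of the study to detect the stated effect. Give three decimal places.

Noncentrality parameter: δ = d·√n = 1.07 × √8 = 3.0264
Critical value for a two-sided test at α = 0.02: z_{α/2} = 2.326.
Power = Φ(δ − 2.326) + Φ(−δ − 2.326) = Φ(0.700) + Φ(-5.353) = 0.7581 + 0.0000 = 0.7581.

Power ≈ 0.758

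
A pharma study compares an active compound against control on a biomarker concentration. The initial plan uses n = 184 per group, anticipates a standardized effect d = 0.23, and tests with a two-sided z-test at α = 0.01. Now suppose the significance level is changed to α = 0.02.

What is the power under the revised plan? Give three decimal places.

δ = d·√(n/2) = 0.23 × √(184/2) = 2.2061 (unchanged). New critical value: z_{0.01} = 2.326.
Revised power = Φ(δ − 2.326) + Φ(−δ − 2.326) = Φ(-0.120) + Φ(-4.532) = 0.4521 + 0.0000 = 0.4521.

Power ≈ 0.452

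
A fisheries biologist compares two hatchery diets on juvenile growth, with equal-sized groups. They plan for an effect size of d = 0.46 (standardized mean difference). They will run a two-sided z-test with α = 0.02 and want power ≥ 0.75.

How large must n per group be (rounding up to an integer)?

For power 0.75 need Φ(δ − z_{0.01}) = 0.75, so δ = z_{0.01} + z_{0.25} = 2.326 + 0.674 = 3.001.
(For δ > 0 the lower-tail rejection region contributes negligibly to power, so the one-term inversion is standard.)
δ = d·√(n/2) ⇒ n = 2(δ/d)² = 2 × (3.001 / 0.46)² = 85.11.
Rounding up, n = 86 per group.

n = 86 per group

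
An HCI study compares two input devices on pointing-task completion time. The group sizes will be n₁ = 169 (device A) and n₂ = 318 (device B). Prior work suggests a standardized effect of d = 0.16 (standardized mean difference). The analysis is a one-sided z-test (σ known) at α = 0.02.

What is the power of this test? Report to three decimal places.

Power ≈ 0.355

Noncentrality parameter: δ = d / √(1/n₁ + 1/n₂) = 0.16 / √(1/169 + 1/318) = 1.6808
Critical value for a one-sided test at α = 0.02: z_α = 2.054.
Power = P(Z > 2.054 − δ) = Φ(-0.373) = 0.3546.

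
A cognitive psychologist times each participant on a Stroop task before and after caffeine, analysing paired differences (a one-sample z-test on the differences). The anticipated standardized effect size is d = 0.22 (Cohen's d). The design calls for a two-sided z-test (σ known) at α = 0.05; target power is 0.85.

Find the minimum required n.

n = 186

Set Φ(δ − 1.960) = 0.85; then δ − 1.960 = Φ⁻¹(0.85) = 1.036, giving δ = 2.996.
(The Φ(−δ − z_{α/2}) term is vanishingly small for δ > 0 and is dropped in the standard sample-size formula.)
δ = d·√n ⇒ n = (δ/d)² = (2.996 / 0.22)² = 185.50.
Round up to the next whole unit.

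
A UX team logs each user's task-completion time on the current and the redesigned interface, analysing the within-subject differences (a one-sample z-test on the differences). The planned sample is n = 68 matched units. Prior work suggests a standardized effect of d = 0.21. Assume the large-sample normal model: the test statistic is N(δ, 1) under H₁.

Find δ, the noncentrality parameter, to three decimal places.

δ ≈ 1.732

δ = d·√n = 0.21 × √68 = 1.7317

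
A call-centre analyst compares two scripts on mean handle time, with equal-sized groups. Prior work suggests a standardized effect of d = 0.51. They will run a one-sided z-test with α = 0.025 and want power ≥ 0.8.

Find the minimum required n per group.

Set Φ(δ − 1.960) = 0.8; then δ − 1.960 = Φ⁻¹(0.8) = 0.842, giving δ = 2.802.
δ = d·√(n/2) ⇒ n = 2(δ/d)² = 2 × (2.802 / 0.51)² = 60.35.
Rounding up, n = 61 per group.

n = 61 per group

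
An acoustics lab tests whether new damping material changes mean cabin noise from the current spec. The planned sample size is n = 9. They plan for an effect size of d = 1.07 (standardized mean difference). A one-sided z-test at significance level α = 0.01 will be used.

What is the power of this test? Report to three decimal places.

Noncentrality parameter: δ = d·√n = 1.07 × √9 = 3.2100
One-sided α = 0.01 → critical value z_{0.01} = 2.326.
Power = Φ(δ − 2.326) = Φ(0.884) = 0.8116.

Power ≈ 0.812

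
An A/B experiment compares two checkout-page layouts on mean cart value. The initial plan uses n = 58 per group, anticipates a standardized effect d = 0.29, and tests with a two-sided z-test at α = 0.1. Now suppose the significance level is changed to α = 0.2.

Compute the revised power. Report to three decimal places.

Power ≈ 0.613

δ = d·√(n/2) = 0.29 × √(58/2) = 1.5617 (unchanged). New critical value: z_{0.1} = 1.282.
Revised power = Φ(δ − 1.282) + Φ(−δ − 1.282) = Φ(0.280) + Φ(-2.843) = 0.6103 + 0.0022 = 0.6126.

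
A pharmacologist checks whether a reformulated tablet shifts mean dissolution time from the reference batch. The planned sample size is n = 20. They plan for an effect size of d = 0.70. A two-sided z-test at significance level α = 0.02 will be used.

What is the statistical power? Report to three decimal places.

Noncentrality parameter: δ = d·√n = 0.70 × √20 = 3.1305
Two-sided α = 0.02 → critical value z_{0.01} = 2.326.
Power = Φ(δ − 2.326) + Φ(−δ − 2.326) = Φ(0.804) + Φ(-5.457) = 0.7893 + 0.0000 = 0.7893.

Power ≈ 0.789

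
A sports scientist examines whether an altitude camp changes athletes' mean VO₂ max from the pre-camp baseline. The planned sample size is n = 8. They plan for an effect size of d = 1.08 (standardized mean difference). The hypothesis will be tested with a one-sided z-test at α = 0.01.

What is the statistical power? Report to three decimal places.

Noncentrality parameter: δ = d·√n = 1.08 × √8 = 3.0547
One-sided α = 0.01 → critical value z_{0.01} = 2.326.
Power = P(Z > 2.326 − δ) = Φ(0.728) = 0.7668.

Power ≈ 0.767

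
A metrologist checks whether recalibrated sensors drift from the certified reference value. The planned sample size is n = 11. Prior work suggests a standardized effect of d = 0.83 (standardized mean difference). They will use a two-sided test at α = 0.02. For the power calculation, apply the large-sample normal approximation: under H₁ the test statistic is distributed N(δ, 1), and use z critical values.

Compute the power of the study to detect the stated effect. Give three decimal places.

Noncentrality parameter: δ = d·√n = 0.83 × √11 = 2.7528
Two-sided α = 0.02 → critical value z_{0.01} = 2.326.
Power = Φ(δ − 2.326) + Φ(−δ − 2.326) = Φ(0.426) + Φ(-5.079) = 0.6651 + 0.0000 = 0.6651.

Power ≈ 0.665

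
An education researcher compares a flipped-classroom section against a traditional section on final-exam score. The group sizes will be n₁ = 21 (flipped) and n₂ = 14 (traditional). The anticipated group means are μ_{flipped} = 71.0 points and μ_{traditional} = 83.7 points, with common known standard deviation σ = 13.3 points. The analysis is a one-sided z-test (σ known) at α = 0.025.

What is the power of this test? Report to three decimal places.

Standardized effect: d = |μ_{flipped} − μ_{traditional}| / σ = |71.0 − 83.7| / 13.3 = 0.9549
Noncentrality parameter: λ = d / √(1/n₁ + 1/n₂) = 0.9549 / √(1/21 + 1/14) = 2.7675
One-sided α = 0.025 → critical value z_{0.025} = 1.960.
Power = P(Z > 1.960 − λ) = Φ(0.808) = 0.7903.

Power ≈ 0.790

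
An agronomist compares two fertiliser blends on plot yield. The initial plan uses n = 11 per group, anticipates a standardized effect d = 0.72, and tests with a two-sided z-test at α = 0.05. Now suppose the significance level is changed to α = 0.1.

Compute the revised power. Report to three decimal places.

δ = d·√(n/2) = 0.72 × √(11/2) = 1.6885 (unchanged). New critical value: z_{0.05} = 1.645.
Revised power = Φ(δ − 1.645) + Φ(−δ − 1.645) = Φ(0.044) + Φ(-3.333) = 0.5174 + 0.0004 = 0.5179.

Power ≈ 0.518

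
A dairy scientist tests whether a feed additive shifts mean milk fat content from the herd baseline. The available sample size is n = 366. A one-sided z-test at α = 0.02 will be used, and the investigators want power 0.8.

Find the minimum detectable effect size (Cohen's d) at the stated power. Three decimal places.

Required noncentrality: δ = z_{0.02} + z_{0.20} = 2.054 + 0.842 = 2.895.
δ = d·√n ⇒ d = δ/√n = 2.895/√366 = 0.1513.

d ≈ 0.151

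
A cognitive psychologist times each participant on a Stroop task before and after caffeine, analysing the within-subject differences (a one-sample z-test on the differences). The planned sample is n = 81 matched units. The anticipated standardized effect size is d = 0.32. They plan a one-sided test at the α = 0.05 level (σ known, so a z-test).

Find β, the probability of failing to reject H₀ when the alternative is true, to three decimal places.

Noncentrality parameter: δ = d·√n = 0.32 × √81 = 2.8800
Critical value for a one-sided test at α = 0.05: z_α = 1.645.
Power = Φ(δ − 1.645) = Φ(1.235) = 0.8916.
Type II error: β = 1 − power = 1 − 0.8916 = 0.1084.

β ≈ 0.108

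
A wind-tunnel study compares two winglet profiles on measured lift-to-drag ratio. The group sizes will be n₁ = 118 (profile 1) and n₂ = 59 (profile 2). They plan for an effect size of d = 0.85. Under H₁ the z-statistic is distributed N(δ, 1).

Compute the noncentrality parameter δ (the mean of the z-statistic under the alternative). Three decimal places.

The noncentrality parameter scales effect size by the design's sample-size factor: δ = d / √(1/n₁ + 1/n₂) = 0.85 / √(1/118 + 1/59) = 5.3309

δ ≈ 5.331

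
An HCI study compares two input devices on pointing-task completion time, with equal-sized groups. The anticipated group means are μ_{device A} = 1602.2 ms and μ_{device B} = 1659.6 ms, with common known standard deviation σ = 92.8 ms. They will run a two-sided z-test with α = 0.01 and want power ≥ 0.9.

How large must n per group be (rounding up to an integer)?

Standardized effect: d = |μ_{device A} − μ_{device B}| / σ = |1602.2 − 1659.6| / 92.8 = 0.6185
Set Φ(δ − 2.576) = 0.9; then δ − 2.576 = Φ⁻¹(0.9) = 1.282, giving δ = 3.857.
(The Φ(−δ − z_{α/2}) term is vanishingly small for δ > 0 and is dropped in the standard sample-size formula.)
δ = d·√(n/2) ⇒ n = 2(δ/d)² = 2 × (3.857 / 0.6185)² = 77.78.
Rounding up, n = 78 per group.

n = 78 per group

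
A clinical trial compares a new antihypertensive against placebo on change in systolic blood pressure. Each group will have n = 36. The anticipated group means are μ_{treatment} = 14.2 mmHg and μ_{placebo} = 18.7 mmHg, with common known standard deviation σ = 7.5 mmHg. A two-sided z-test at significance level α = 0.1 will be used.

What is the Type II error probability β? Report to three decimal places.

β ≈ 0.184

Standardized effect: d = |μ_{treatment} − μ_{placebo}| / σ = |14.2 − 18.7| / 7.5 = 0.6000
Noncentrality parameter: δ = d·√(n/2) = 0.6000 × √(36/2) = 2.5456
Two-sided α = 0.1 → critical value z_{0.05} = 1.645.
Power = Φ(δ − 1.645) + Φ(−δ − 1.645) = Φ(0.901) + Φ(-4.190) = 0.8161 + 0.0000 = 0.8161.
Type II error: β = 1 − power = 1 − 0.8161 = 0.1839.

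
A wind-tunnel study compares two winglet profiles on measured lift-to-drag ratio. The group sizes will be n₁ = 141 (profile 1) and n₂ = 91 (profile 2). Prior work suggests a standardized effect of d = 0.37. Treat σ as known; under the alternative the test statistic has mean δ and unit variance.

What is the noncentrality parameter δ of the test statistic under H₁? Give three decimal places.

δ ≈ 2.752

The noncentrality parameter scales effect size by the design's sample-size factor: δ = d / √(1/n₁ + 1/n₂) = 0.37 / √(1/141 + 1/91) = 2.7516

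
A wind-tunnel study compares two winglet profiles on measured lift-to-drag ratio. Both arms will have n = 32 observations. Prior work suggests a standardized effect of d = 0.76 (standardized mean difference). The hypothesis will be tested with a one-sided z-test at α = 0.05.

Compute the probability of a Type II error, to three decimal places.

Noncentrality parameter: δ = d·√(n/2) = 0.76 × √(32/2) = 3.0400
Critical value for a one-sided test at α = 0.05: z_α = 1.645.
Power = P(Z > 1.645 − δ) = Φ(1.395) = 0.9185.
Type II error: β = 1 − power = 1 − 0.9185 = 0.0815.

β ≈ 0.081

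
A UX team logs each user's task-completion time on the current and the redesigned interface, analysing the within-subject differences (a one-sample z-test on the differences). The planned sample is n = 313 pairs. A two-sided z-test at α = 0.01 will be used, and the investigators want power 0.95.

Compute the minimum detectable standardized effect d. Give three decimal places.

d ≈ 0.239

Need Φ(δ − 2.576) = 0.95, so δ = 2.576 + 1.645 = 4.221.
(The second rejection-region term Φ(−δ − z_{α/2}) is negligible and dropped.)
δ = d·√n ⇒ d = δ/√n = 4.221/√313 = 0.2386.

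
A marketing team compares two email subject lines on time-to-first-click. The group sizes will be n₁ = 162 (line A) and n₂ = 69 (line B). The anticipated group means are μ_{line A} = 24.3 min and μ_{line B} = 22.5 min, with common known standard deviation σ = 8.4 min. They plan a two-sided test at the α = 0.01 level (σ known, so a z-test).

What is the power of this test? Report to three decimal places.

Standardized effect: d = |μ_{line A} − μ_{line B}| / σ = |24.3 − 22.5| / 8.4 = 0.2143
Noncentrality parameter: δ = d / √(1/n₁ + 1/n₂) = 0.2143 / √(1/162 + 1/69) = 1.4906
Two-sided α = 0.01 → critical value z_{0.005} = 2.576.
Power = Φ(δ − 2.576) + Φ(−δ − 2.576) = Φ(-1.085) + Φ(-4.066) = 0.1389 + 0.0000 = 0.1389.

Power ≈ 0.139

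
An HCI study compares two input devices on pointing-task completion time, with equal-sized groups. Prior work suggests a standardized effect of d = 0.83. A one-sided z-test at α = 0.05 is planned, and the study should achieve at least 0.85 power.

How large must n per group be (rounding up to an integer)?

For power 0.85 need Φ(δ − z_{0.05}) = 0.85, so δ = z_{0.05} + z_{0.15} = 1.645 + 1.036 = 2.681.
δ = d·√(n/2) ⇒ n = 2(δ/d)² = 2 × (2.681 / 0.83)² = 20.87.
Rounding up, n = 21 per group.

n = 21 per group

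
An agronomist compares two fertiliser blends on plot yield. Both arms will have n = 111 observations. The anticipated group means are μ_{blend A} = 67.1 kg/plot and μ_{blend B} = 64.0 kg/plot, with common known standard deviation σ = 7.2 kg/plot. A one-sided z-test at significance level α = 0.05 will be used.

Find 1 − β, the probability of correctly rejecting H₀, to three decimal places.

Power ≈ 0.941

Standardized effect: d = |μ_{blend A} − μ_{blend B}| / σ = |67.1 − 64.0| / 7.2 = 0.4306
Noncentrality parameter: δ = d·√(n/2) = 0.4306 × √(111/2) = 3.2076
Critical value for a one-sided test at α = 0.05: z_α = 1.645.
Power = Φ(δ − 1.645) = Φ(1.563) = 0.9409.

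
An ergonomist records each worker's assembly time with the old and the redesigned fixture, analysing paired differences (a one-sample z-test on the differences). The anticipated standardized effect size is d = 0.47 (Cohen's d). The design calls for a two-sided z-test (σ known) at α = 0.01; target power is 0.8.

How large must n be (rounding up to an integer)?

Set Φ(δ − 2.576) = 0.8; then δ − 2.576 = Φ⁻¹(0.8) = 0.842, giving δ = 3.417.
(The Φ(−δ − z_{α/2}) term is vanishingly small for δ > 0 and is dropped in the standard sample-size formula.)
δ = d·√n ⇒ n = (δ/d)² = (3.417 / 0.47)² = 52.87.
Round up to the next whole unit.

n = 53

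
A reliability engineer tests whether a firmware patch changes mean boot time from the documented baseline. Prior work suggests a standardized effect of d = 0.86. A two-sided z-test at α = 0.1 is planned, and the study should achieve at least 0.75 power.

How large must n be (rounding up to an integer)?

For power 0.75 need Φ(δ − z_{0.05}) = 0.75, so δ = z_{0.05} + z_{0.25} = 1.645 + 0.674 = 2.319.
(The Φ(−δ − z_{α/2}) term is vanishingly small for δ > 0 and is dropped in the standard sample-size formula.)
δ = d·√n ⇒ n = (δ/d)² = (2.319 / 0.86)² = 7.27.
Rounding up, n = 8.

n = 8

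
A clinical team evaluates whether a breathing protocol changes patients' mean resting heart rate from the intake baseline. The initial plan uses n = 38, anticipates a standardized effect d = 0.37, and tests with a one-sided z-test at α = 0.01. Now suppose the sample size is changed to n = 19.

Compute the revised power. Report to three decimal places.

Power ≈ 0.238

With n = 19: δ = d·√n = 0.37 × √19 = 1.6128. Critical value z_{0.01} = 2.326.
Revised power = Φ(δ − 2.326) = Φ(-0.714) = 0.2378.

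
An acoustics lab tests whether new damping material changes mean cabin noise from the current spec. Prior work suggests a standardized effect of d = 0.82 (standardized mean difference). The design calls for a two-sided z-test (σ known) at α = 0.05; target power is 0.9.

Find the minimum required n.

n = 16

Set Φ(δ − 1.960) = 0.9; then δ − 1.960 = Φ⁻¹(0.9) = 1.282, giving δ = 3.242.
(Ignoring the negligible lower-tail rejection probability gives the usual closed-form inversion.)
δ = d·√n ⇒ n = (δ/d)² = (3.242 / 0.82)² = 15.63.
Round up to the next whole unit.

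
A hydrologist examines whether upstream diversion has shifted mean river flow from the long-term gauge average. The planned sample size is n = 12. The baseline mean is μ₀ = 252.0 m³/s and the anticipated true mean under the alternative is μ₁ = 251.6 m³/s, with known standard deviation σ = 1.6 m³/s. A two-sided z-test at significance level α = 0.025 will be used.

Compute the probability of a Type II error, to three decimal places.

Standardized effect: d = |μ₁ − μ₀| / σ = |251.6 − 252.0| / 1.6 = 0.2500
Noncentrality parameter: δ = d·√n = 0.2500 × √12 = 0.8660
Critical value for a two-sided test at α = 0.025: z_{α/2} = 2.241.
Power = Φ(δ − 2.241) + Φ(−δ − 2.241) = Φ(-1.375) + Φ(-3.107) = 0.0845 + 0.0009 = 0.0855.
Type II error: β = 1 − power = 1 − 0.0855 = 0.9145.

β ≈ 0.915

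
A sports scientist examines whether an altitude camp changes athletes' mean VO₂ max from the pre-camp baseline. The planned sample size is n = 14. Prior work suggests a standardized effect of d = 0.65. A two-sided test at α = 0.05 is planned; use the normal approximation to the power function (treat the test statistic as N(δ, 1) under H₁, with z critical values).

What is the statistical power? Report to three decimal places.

Noncentrality parameter: δ = d·√n = 0.65 × √14 = 2.4321
Two-sided α = 0.05 → critical value z_{0.025} = 1.960.
Power = Φ(δ − 1.960) + Φ(−δ − 1.960) = Φ(0.472) + Φ(-4.392) = 0.6816 + 0.0000 = 0.6816.

Power ≈ 0.682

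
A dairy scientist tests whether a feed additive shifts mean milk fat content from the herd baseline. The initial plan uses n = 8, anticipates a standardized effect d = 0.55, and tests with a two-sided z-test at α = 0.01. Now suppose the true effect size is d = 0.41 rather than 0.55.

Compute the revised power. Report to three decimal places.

Power ≈ 0.078

With d = 0.41: δ = d·√n = 0.41 × √8 = 1.1597. Critical value z_{0.005} = 2.576.
Revised power = Φ(δ − 2.576) + Φ(−δ − 2.576) = Φ(-1.416) + Φ(-3.735) = 0.0784 + 0.0001 = 0.0785.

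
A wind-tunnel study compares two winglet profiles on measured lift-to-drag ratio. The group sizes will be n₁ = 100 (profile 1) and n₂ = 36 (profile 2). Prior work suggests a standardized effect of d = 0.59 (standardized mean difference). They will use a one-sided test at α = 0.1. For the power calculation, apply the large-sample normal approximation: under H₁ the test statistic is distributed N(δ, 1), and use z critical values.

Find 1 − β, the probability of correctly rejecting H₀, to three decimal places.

Power ≈ 0.960

Noncentrality parameter: δ = d / √(1/n₁ + 1/n₂) = 0.59 / √(1/100 + 1/36) = 3.0355
Critical value for a one-sided test at α = 0.1: z_α = 1.282.
Power = Φ(δ − 1.282) = Φ(1.754) = 0.9603.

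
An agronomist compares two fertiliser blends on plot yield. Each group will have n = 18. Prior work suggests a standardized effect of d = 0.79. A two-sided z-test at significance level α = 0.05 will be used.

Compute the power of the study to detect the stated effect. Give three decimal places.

Noncentrality parameter: δ = d·√(n/2) = 0.79 × √(18/2) = 2.3700
Two-sided α = 0.05 → critical value z_{0.025} = 1.960.
Power = Φ(δ − 1.960) + Φ(−δ − 1.960) = Φ(0.410) + Φ(-4.330) = 0.6591 + 0.0000 = 0.6591.

Power ≈ 0.659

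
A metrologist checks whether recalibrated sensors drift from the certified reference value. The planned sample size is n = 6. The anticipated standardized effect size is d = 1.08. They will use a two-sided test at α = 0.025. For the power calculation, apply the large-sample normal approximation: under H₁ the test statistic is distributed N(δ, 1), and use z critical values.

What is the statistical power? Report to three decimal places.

Power ≈ 0.657

Noncentrality parameter: δ = d·√n = 1.08 × √6 = 2.6454
Critical value for a two-sided test at α = 0.025: z_{α/2} = 2.241.
Power = Φ(δ − 2.241) + Φ(−δ − 2.241) = Φ(0.404) + Φ(-4.887) = 0.6569 + 0.0000 = 0.6569.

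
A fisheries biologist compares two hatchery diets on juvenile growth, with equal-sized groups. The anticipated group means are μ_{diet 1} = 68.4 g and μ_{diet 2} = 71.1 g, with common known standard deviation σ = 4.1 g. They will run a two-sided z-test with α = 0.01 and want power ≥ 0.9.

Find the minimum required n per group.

n = 69 per group

Standardized effect: d = |μ_{diet 1} − μ_{diet 2}| / σ = |68.4 − 71.1| / 4.1 = 0.6585
For power 0.9 need Φ(δ − z_{0.005}) = 0.9, so δ = z_{0.005} + z_{0.10} = 2.576 + 1.282 = 3.857.
(The Φ(−δ − z_{α/2}) term is vanishingly small for δ > 0 and is dropped in the standard sample-size formula.)
δ = d·√(n/2) ⇒ n = 2(δ/d)² = 2 × (3.857 / 0.6585)² = 68.62.
Round up to the next whole unit.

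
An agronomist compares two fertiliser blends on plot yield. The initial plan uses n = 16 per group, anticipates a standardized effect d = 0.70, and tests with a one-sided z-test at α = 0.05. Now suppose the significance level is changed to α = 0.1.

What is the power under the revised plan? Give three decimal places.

δ = d·√(n/2) = 0.70 × √(16/2) = 1.9799 (unchanged). New critical value: z_{0.1} = 1.282.
Revised power = P(Z > 1.282 − δ) = Φ(0.698) = 0.7575.

Power ≈ 0.758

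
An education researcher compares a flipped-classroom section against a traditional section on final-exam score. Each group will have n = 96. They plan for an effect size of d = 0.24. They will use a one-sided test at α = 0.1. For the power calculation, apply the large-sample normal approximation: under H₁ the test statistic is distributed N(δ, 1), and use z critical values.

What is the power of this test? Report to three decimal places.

Power ≈ 0.648

Noncentrality parameter: δ = d·√(n/2) = 0.24 × √(96/2) = 1.6628
One-sided α = 0.1 → critical value z_{0.1} = 1.282.
Power = P(Z > 1.282 − δ) = Φ(0.381) = 0.6485.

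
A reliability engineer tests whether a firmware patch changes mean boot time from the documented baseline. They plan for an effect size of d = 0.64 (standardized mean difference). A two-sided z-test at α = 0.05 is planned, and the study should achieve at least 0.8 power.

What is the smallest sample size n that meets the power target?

n = 20

Set Φ(δ − 1.960) = 0.8; then δ − 1.960 = Φ⁻¹(0.8) = 0.842, giving δ = 2.802.
(Ignoring the negligible lower-tail rejection probability gives the usual closed-form inversion.)
δ = d·√n ⇒ n = (δ/d)² = (2.802 / 0.64)² = 19.16.
Rounding up, n = 20.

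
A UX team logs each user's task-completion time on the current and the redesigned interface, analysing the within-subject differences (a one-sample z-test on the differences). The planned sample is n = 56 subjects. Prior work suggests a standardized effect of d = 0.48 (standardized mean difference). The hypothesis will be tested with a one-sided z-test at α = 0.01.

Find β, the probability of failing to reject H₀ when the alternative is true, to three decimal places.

Noncentrality parameter: δ = d·√n = 0.48 × √56 = 3.5920
One-sided α = 0.01 → critical value z_{0.01} = 2.326.
Power = Φ(δ − 2.326) = Φ(1.266) = 0.8972.
Type II error: β = 1 − power = 1 − 0.8972 = 0.1028.

β ≈ 0.103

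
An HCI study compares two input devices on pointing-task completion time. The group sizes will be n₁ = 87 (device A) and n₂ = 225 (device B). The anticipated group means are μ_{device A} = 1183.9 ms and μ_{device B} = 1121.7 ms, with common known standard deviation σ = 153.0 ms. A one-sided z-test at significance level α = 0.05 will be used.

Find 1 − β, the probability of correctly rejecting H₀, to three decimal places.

Power ≈ 0.942

Standardized effect: d = |μ_{device A} − μ_{device B}| / σ = |1183.9 − 1121.7| / 153.0 = 0.4065
Noncentrality parameter: δ = d / √(1/n₁ + 1/n₂) = 0.4065 / √(1/87 + 1/225) = 3.2201
One-sided α = 0.05 → critical value z_{0.05} = 1.645.
Power = Φ(δ − 1.645) = Φ(1.575) = 0.9424.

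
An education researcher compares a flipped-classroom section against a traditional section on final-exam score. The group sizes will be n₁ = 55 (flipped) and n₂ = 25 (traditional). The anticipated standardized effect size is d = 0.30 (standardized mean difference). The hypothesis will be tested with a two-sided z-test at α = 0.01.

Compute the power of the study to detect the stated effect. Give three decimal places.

Noncentrality parameter: δ = d / √(1/n₁ + 1/n₂) = 0.30 / √(1/55 + 1/25) = 1.2437
Two-sided α = 0.01 → critical value z_{0.005} = 2.576.
Power = Φ(δ − 2.576) + Φ(−δ − 2.576) = Φ(-1.332) + Φ(-3.820) = 0.0914 + 0.0001 = 0.0915.

Power ≈ 0.091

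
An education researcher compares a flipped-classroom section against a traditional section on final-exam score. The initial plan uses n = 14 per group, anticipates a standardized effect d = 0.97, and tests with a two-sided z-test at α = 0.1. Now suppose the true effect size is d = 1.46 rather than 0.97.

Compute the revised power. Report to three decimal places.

With d = 1.46: δ = d·√(n/2) = 1.46 × √(14/2) = 3.8628. Critical value z_{0.05} = 1.645.
Revised power = Φ(δ − 1.645) + Φ(−δ − 1.645) = Φ(2.218) + Φ(-5.508) = 0.9867 + 0.0000 = 0.9867.

Power ≈ 0.987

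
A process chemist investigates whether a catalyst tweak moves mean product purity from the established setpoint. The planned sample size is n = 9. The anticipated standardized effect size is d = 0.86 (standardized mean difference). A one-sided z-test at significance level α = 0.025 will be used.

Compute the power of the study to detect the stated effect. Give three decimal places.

Noncentrality parameter: δ = d·√n = 0.86 × √9 = 2.5800
One-sided α = 0.025 → critical value z_{0.025} = 1.960.
Power = Φ(δ − 1.960) = Φ(0.620) = 0.7324.

Power ≈ 0.732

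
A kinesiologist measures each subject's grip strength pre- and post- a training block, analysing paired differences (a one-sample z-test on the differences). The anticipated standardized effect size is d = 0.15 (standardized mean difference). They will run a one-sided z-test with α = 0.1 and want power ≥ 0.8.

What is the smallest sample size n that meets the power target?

n = 201

For power 0.8 need Φ(δ − z_{0.1}) = 0.8, so δ = z_{0.1} + z_{0.20} = 1.282 + 0.842 = 2.123.
δ = d·√n ⇒ n = (δ/d)² = (2.123 / 0.15)² = 200.35.
Rounding up, n = 201.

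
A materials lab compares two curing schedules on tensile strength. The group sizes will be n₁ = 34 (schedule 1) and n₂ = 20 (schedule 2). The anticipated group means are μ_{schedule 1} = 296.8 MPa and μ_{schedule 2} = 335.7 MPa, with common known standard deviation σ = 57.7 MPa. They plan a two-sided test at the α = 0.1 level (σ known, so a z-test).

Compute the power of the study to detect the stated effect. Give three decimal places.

Standardized effect: d = |μ_{schedule 1} − μ_{schedule 2}| / σ = |296.8 − 335.7| / 57.7 = 0.6742
Noncentrality parameter: δ = d / √(1/n₁ + 1/n₂) = 0.6742 / √(1/34 + 1/20) = 2.3924
Critical value for a two-sided test at α = 0.1: z_{α/2} = 1.645.
Power = Φ(δ − 1.645) + Φ(−δ − 1.645) = Φ(0.748) + Φ(-4.037) = 0.7726 + 0.0000 = 0.7727.

Power ≈ 0.773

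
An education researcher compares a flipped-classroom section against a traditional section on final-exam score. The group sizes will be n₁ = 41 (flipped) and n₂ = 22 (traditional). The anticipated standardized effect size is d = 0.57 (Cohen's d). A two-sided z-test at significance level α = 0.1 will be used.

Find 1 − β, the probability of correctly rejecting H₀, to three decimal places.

Power ≈ 0.696

Noncentrality parameter: δ = d / √(1/n₁ + 1/n₂) = 0.57 / √(1/41 + 1/22) = 2.1568
Two-sided α = 0.1 → critical value z_{0.05} = 1.645.
Power = Φ(δ − 1.645) + Φ(−δ − 1.645) = Φ(0.512) + Φ(-3.802) = 0.6957 + 0.0001 = 0.6957.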